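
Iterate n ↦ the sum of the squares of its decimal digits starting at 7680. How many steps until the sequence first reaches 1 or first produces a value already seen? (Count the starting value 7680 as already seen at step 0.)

11

7680 → 7² + 6² + 8² + 0² = 49 + 36 + 64 + 0 = 149
149 → 1² + 4² + 9² = 1 + 16 + 81 = 98
98 → 9² + 8² = 81 + 64 = 145
145 → 1² + 4² + 5² = 1 + 16 + 25 = 42
42 → 4² + 2² = 16 + 4 = 20
20 → 2² + 0² = 4 + 0 = 4
4 → 4² = 16
16 → 1² + 6² = 1 + 36 = 37
37 → 3² + 7² = 9 + 49 = 58
58 → 5² + 8² = 25 + 64 = 89
89 → 8² + 9² = 64 + 81 = 145  — 145 repeats.
That took 11 steps.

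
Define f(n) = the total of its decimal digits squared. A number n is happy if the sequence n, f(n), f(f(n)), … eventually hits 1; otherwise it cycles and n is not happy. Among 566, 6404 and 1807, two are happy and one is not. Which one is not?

1807

566: 566 → 97 → 130 → 10 → 1  — reaches 1 (happy)
6404: 6404 → 68 → 100 → 1  — reaches 1 (happy)
1807: 1807 → 114 → 18 → 65 → 61 → 37 → 58 → 89 → 145 → 42 → 20 → 4 → 16 → 37  — repeats 37 (not happy)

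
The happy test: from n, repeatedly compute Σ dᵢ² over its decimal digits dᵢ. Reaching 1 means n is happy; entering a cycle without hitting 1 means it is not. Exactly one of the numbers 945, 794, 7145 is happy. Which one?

945: 945 → 122 → 9 → 81 → 65 → 61 → 37 → 58 → 89 → 145 → 42 → 20 → 4 → 16 → 37  — repeats 37 (not happy)
794: 794 → 146 → 53 → 34 → 25 → 29 → 85 → 89 → 145 → 42 → 20 → 4 → 16 → 37 → 58 → 89  — repeats 89 (not happy)
7145: 7145 → 91 → 82 → 68 → 100 → 1  — reaches 1 (happy)

7145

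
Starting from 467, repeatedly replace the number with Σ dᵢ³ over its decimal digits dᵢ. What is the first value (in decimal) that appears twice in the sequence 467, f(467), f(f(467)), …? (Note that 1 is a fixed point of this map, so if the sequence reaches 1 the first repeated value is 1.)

371

467 → 4³ + 6³ + 7³ = 64 + 216 + 343 = 623
623 → 6³ + 2³ + 3³ = 216 + 8 + 27 = 251
251 → 2³ + 5³ + 1³ = 8 + 125 + 1 = 134
134 → 1³ + 3³ + 4³ = 1 + 27 + 64 = 92
92 → 9³ + 2³ = 729 + 8 = 737
737 → 7³ + 3³ + 7³ = 343 + 27 + 343 = 713
713 → 7³ + 1³ + 3³ = 343 + 1 + 27 = 371
371 → 3³ + 7³ + 1³ = 27 + 343 + 1 = 371  — 371 already appeared earlier.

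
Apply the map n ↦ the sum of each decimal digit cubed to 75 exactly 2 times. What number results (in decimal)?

75 → 7³ + 5³ = 343 + 125 = 468
468 → 4³ + 6³ + 8³ = 64 + 216 + 512 = 792

792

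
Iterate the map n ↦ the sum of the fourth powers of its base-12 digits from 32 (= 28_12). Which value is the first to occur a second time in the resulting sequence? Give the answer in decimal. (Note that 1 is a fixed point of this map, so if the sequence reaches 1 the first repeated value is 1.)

20016

32 = (2,8)_12 → 2⁴ + 8⁴ = 4112
4112 = (2,4,6,8)_12 → 2⁴ + 4⁴ + 6⁴ + 8⁴ = 5664
5664 = (3,3,4,0)_12 → 3⁴ + 3⁴ + 4⁴ + 0⁴ = 418
418 = (2,10,10)_12 → 2⁴ + 10⁴ + 10⁴ = 20016
20016 = (11,7,0,0)_12 → 11⁴ + 7⁴ + 0⁴ + 0⁴ = 17042
17042 = (9,10,4,2)_12 → 9⁴ + 10⁴ + 4⁴ + 2⁴ = 16833
16833 = (9,8,10,9)_12 → 9⁴ + 8⁴ + 10⁴ + 9⁴ = 27218
27218 = (1,3,9,0,2)_12 → 1⁴ + 3⁴ + 9⁴ + 0⁴ + 2⁴ = 6659
6659 = (3,10,2,11)_12 → 3⁴ + 10⁴ + 2⁴ + 11⁴ = 24738
24738 = (1,2,3,9,6)_12 → 1⁴ + 2⁴ + 3⁴ + 9⁴ + 6⁴ = 7955
7955 = (4,7,2,11)_12 → 4⁴ + 7⁴ + 2⁴ + 11⁴ = 17314
17314 = (10,0,2,10)_12 → 10⁴ + 0⁴ + 2⁴ + 10⁴ = 20016  — 20016 already appeared earlier.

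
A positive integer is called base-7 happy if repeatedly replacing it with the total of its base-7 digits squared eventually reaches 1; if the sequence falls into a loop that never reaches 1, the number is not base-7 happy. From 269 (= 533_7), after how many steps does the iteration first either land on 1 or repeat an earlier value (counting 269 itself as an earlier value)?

269 = (5,3,3)_7 → 5² + 3² + 3² = 25 + 9 + 9 = 43
43 = (6,1)_7 → 6² + 1² = 36 + 1 = 37
37 = (5,2)_7 → 5² + 2² = 25 + 4 = 29
29 = (4,1)_7 → 4² + 1² = 16 + 1 = 17
17 = (2,3)_7 → 2² + 3² = 4 + 9 = 13
13 = (1,6)_7 → 1² + 6² = 1 + 36 = 37  — 37 repeats.
That took 6 steps.

6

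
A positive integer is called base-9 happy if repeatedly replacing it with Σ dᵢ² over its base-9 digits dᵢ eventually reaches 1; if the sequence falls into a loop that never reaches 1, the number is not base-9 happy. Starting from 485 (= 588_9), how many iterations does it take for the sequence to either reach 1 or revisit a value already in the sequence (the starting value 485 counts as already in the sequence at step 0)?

5

485 = (5,8,8)_9 → 5² + 8² + 8² = 25 + 64 + 64 = 153
153 = (1,8,0)_9 → 1² + 8² + 0² = 1 + 64 + 0 = 65
65 = (7,2)_9 → 7² + 2² = 49 + 4 = 53
53 = (5,8)_9 → 5² + 8² = 25 + 64 = 89
89 = (1,0,8)_9 → 1² + 0² + 8² = 1 + 0 + 64 = 65  — 65 repeats.
That took 5 steps.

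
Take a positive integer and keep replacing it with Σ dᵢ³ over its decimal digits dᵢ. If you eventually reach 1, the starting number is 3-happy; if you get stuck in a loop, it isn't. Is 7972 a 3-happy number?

3-happy

7972 → 7³ + 9³ + 7³ + 2³ = 343 + 729 + 343 + 8 = 1423
1423 → 1³ + 4³ + 2³ + 3³ = 1 + 64 + 8 + 27 = 100
100 → 1³ + 0³ + 0³ = 1 + 0 + 0 = 1  — reached 1.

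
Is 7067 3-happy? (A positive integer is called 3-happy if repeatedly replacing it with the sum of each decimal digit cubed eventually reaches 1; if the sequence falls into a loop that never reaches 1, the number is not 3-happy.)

not 3-happy

7067 → 7³ + 0³ + 6³ + 7³ = 343 + 0 + 216 + 343 = 902
902 → 9³ + 0³ + 2³ = 729 + 0 + 8 = 737
737 → 7³ + 3³ + 7³ = 343 + 27 + 343 = 713
713 → 7³ + 1³ + 3³ = 343 + 1 + 27 = 371
371 → 3³ + 7³ + 1³ = 27 + 343 + 1 = 371  — 371 already seen; the sequence cycles without reaching 1.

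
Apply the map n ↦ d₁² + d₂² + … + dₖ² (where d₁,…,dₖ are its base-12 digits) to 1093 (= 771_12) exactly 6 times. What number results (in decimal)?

1093 = (7,7,1)_12 → 7² + 7² + 1² = 49 + 49 + 1 = 99
99 = (8,3)_12 → 8² + 3² = 64 + 9 = 73
73 = (6,1)_12 → 6² + 1² = 36 + 1 = 37
37 = (3,1)_12 → 3² + 1² = 9 + 1 = 10
10 = (10)_12 → 10² = 100
100 = (8,4)_12 → 8² + 4² = 64 + 16 = 80

80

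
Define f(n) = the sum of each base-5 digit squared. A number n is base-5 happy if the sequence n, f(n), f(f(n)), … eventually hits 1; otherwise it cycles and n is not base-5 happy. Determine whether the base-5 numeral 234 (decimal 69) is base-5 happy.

69 = (2,3,4)_5 → 2² + 3² + 4² = 4 + 9 + 16 = 29
29 = (1,0,4)_5 → 1² + 0² + 4² = 1 + 0 + 16 = 17
17 = (3,2)_5 → 3² + 2² = 9 + 4 = 13
13 = (2,3)_5 → 2² + 3² = 4 + 9 = 13  — 13 already seen; the sequence cycles without reaching 1.

not base-5 happy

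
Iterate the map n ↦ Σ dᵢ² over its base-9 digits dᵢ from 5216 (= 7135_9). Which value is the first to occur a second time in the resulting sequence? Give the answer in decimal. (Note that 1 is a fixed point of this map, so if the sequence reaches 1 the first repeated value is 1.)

5216 = (7,1,3,5)_9 → 7² + 1² + 3² + 5² = 84
84 = (1,0,3)_9 → 1² + 0² + 3² = 10
10 = (1,1)_9 → 1² + 1² = 2
2 = (2)_9 → 2² = 4
4 = (4)_9 → 4² = 16
16 = (1,7)_9 → 1² + 7² = 50
50 = (5,5)_9 → 5² + 5² = 50  — 50 already appeared earlier.

50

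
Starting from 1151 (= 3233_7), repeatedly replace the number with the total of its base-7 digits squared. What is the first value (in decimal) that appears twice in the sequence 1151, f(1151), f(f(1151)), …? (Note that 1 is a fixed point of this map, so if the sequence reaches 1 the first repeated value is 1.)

25

1151 = (3,2,3,3)_7 → 3² + 2² + 3² + 3² = 31
31 = (4,3)_7 → 4² + 3² = 25
25 = (3,4)_7 → 3² + 4² = 25  — 25 already appeared earlier.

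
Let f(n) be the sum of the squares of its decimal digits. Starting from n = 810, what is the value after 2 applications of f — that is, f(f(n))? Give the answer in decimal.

810 → 65
65 → 61

61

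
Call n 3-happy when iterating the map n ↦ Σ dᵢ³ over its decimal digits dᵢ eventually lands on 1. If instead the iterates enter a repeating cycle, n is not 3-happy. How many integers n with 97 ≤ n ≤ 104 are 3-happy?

1

97: 97 → 1072 → 352 → 160 → 217 → 352  — not 3-happy
98: 98 → 1241 → 74 → 407 → 407  — not 3-happy
99: 99 → 1458 → 702 → 351 → 153 → 153  — not 3-happy
100: 100 → 1  — 3-happy
101: 101 → 2 → 8 → 512 → 134 → 92 → 737 → 713 → 371 → 371  — not 3-happy
102: 102 → 9 → 729 → 1080 → 513 → 153 → 153  — not 3-happy
103: 103 → 28 → 520 → 133 → 55 → 250 → 133  — not 3-happy
104: 104 → 65 → 341 → 92 → 737 → 713 → 371 → 371  — not 3-happy
3-happy: 100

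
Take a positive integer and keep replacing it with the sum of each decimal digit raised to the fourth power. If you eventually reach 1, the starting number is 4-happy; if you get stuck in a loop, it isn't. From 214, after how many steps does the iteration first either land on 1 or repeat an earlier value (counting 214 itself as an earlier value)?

11

214 → 2⁴ + 1⁴ + 4⁴ = 16 + 1 + 256 = 273
273 → 2⁴ + 7⁴ + 3⁴ = 16 + 2401 + 81 = 2498
2498 → 2⁴ + 4⁴ + 9⁴ + 8⁴ = 16 + 256 + 6561 + 4096 = 10929
10929 → 1⁴ + 0⁴ + 9⁴ + 2⁴ + 9⁴ = 1 + 0 + 6561 + 16 + 6561 = 13139
13139 → 1⁴ + 3⁴ + 1⁴ + 3⁴ + 9⁴ = 1 + 81 + 1 + 81 + 6561 = 6725
6725 → 6⁴ + 7⁴ + 2⁴ + 5⁴ = 1296 + 2401 + 16 + 625 = 4338
4338 → 4⁴ + 3⁴ + 3⁴ + 8⁴ = 256 + 81 + 81 + 4096 = 4514
4514 → 4⁴ + 5⁴ + 1⁴ + 4⁴ = 256 + 625 + 1 + 256 = 1138
1138 → 1⁴ + 1⁴ + 3⁴ + 8⁴ = 1 + 1 + 81 + 4096 = 4179
4179 → 4⁴ + 1⁴ + 7⁴ + 9⁴ = 256 + 1 + 2401 + 6561 = 9219
9219 → 9⁴ + 2⁴ + 1⁴ + 9⁴ = 6561 + 16 + 1 + 6561 = 13139  — 13139 repeats.
That took 11 steps.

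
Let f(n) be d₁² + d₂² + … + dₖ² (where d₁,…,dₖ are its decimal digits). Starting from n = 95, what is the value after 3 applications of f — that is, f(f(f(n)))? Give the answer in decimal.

95 → 9² + 5² = 81 + 25 = 106
106 → 1² + 0² + 6² = 1 + 0 + 36 = 37
37 → 3² + 7² = 9 + 49 = 58

58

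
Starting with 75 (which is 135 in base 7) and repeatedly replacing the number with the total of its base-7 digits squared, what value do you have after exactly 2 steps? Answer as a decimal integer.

75 = (1,3,5)_7 → 1² + 3² + 5² = 1 + 9 + 25 = 35
35 = (5,0)_7 → 5² + 0² = 25 + 0 = 25

25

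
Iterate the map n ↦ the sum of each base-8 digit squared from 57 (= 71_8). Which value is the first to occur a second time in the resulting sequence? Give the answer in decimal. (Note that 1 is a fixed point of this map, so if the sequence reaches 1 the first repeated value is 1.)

25

57 = (7,1)_8 → 7² + 1² = 50
50 = (6,2)_8 → 6² + 2² = 40
40 = (5,0)_8 → 5² + 0² = 25
25 = (3,1)_8 → 3² + 1² = 10
10 = (1,2)_8 → 1² + 2² = 5
5 = (5)_8 → 5² = 25  — 25 already appeared earlier.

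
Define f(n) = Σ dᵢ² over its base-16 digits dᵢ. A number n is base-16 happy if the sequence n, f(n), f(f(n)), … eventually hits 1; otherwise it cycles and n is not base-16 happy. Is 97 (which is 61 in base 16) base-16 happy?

not base-16 happy

97 = (6,1)_16 → 6² + 1² = 37
37 = (2,5)_16 → 2² + 5² = 29
29 = (1,13)_16 → 1² + 13² = 170
170 = (10,10)_16 → 10² + 10² = 200
200 = (12,8)_16 → 12² + 8² = 208
208 = (13,0)_16 → 13² + 0² = 169
169 = (10,9)_16 → 10² + 9² = 181
181 = (11,5)_16 → 11² + 5² = 146
146 = (9,2)_16 → 9² + 2² = 85
85 = (5,5)_16 → 5² + 5² = 50
50 = (3,2)_16 → 3² + 2² = 13
13 = (13)_16 → 13² = 169  — 169 already seen; the sequence cycles without reaching 1.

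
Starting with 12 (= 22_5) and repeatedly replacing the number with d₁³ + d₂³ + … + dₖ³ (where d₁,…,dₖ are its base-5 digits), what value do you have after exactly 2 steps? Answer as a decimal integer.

12 = (2,2)_5 → 2³ + 2³ = 16
16 = (3,1)_5 → 3³ + 1³ = 28

28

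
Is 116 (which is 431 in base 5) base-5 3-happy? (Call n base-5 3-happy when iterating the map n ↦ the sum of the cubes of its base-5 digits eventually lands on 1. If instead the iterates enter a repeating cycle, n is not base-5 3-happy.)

not base-5 3-happy

116 = (4,3,1)_5 → 4³ + 3³ + 1³ = 64 + 27 + 1 = 92
92 = (3,3,2)_5 → 3³ + 3³ + 2³ = 27 + 27 + 8 = 62
62 = (2,2,2)_5 → 2³ + 2³ + 2³ = 8 + 8 + 8 = 24
24 = (4,4)_5 → 4³ + 4³ = 64 + 64 = 128
128 = (1,0,0,3)_5 → 1³ + 0³ + 0³ + 3³ = 1 + 0 + 0 + 27 = 28
28 = (1,0,3)_5 → 1³ + 0³ + 3³ = 1 + 0 + 27 = 28  — 28 already seen; the sequence cycles without reaching 1.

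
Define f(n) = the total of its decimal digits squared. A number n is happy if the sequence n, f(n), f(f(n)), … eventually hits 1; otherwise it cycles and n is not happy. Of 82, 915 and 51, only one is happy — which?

82

82: 82 → 68 → 100 → 1  — reaches 1 (happy)
915: 915 → 107 → 50 → 25 → 29 → 85 → 89 → 145 → 42 → 20 → 4 → 16 → 37 → 58 → 89  — repeats 89 (not happy)
51: 51 → 26 → 40 → 16 → 37 → 58 → 89 → 145 → 42 → 20 → 4 → 16  — repeats 16 (not happy)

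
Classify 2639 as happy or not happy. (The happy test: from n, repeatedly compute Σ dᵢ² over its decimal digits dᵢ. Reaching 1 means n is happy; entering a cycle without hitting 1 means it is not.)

happy

2639 → 130
130 → 10
10 → 1  — reached 1.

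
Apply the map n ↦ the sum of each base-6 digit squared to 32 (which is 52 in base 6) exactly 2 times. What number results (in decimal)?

32 = (5,2)_6 → 5² + 2² = 25 + 4 = 29
29 = (4,5)_6 → 4² + 5² = 16 + 25 = 41

41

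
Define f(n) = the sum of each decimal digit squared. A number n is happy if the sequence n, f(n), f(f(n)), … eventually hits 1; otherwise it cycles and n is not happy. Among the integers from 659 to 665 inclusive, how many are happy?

1

659: 659 → 142 → 21 → 5 → 25 → 29 → 85 → 89 → 145 → 42 → 20 → 4 → 16 → 37 → 58 → 89  (repeats 89)
660: 660 → 72 → 53 → 34 → 25 → 29 → 85 → 89 → 145 → 42 → 20 → 4 → 16 → 37 → 58 → 89  (repeats 89)
661: 661 → 73 → 58 → 89 → 145 → 42 → 20 → 4 → 16 → 37 → 58  (repeats 58)
662: 662 → 76 → 85 → 89 → 145 → 42 → 20 → 4 → 16 → 37 → 58 → 89  (repeats 89)
663: 663 → 81 → 65 → 61 → 37 → 58 → 89 → 145 → 42 → 20 → 4 → 16 → 37  (repeats 37)
664: 664 → 88 → 128 → 69 → 117 → 51 → 26 → 40 → 16 → 37 → 58 → 89 → 145 → 42 → 20 → 4 → 16  (repeats 16)
665: 665 → 97 → 130 → 10 → 1  (reaches 1)
happy: 665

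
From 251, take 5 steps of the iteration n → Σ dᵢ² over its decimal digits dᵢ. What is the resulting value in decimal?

61

251 → 2² + 5² + 1² = 4 + 25 + 1 = 30
30 → 3² + 0² = 9 + 0 = 9
9 → 9² = 81
81 → 8² + 1² = 64 + 1 = 65
65 → 6² + 5² = 36 + 25 = 61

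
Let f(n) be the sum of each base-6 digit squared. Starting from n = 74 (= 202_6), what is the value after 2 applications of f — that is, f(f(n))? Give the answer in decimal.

74 = (2,0,2)_6 → 2² + 0² + 2² = 8
8 = (1,2)_6 → 1² + 2² = 5

5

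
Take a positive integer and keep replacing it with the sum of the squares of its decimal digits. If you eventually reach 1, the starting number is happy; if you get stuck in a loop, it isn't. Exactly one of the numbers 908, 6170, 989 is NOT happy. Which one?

908

908: 908 → 145 → 42 → 20 → 4 → 16 → 37 → 58 → 89 → 145  — repeats 145 (not happy)
6170: 6170 → 86 → 100 → 1  — reaches 1 (happy)
989: 989 → 226 → 44 → 32 → 13 → 10 → 1  — reaches 1 (happy)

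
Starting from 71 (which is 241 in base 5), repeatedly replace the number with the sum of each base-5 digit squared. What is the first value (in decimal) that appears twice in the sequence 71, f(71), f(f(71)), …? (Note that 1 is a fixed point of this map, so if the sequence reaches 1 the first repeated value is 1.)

13

71 = (2,4,1)_5 → 2² + 4² + 1² = 21
21 = (4,1)_5 → 4² + 1² = 17
17 = (3,2)_5 → 3² + 2² = 13
13 = (2,3)_5 → 2² + 3² = 13  — 13 already appeared earlier.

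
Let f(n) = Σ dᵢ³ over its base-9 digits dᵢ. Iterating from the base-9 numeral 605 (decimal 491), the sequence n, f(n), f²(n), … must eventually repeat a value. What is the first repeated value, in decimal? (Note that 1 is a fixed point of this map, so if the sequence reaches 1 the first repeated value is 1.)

491 = (6,0,5)_9 → 6³ + 0³ + 5³ = 341
341 = (4,1,8)_9 → 4³ + 1³ + 8³ = 577
577 = (7,1,1)_9 → 7³ + 1³ + 1³ = 345
345 = (4,2,3)_9 → 4³ + 2³ + 3³ = 99
99 = (1,2,0)_9 → 1³ + 2³ + 0³ = 9
9 = (1,0)_9 → 1³ + 0³ = 1  — reached the fixed point 1.
1 → 1, so 1 is the first repeated value.

1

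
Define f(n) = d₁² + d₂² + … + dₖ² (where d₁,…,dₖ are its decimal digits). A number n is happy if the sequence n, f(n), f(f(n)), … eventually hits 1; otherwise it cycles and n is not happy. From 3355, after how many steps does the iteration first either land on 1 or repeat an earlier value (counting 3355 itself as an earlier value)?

3355 → 3² + 3² + 5² + 5² = 68
68 → 6² + 8² = 100
100 → 1² + 0² + 0² = 1  — reached 1.
That took 3 steps.

3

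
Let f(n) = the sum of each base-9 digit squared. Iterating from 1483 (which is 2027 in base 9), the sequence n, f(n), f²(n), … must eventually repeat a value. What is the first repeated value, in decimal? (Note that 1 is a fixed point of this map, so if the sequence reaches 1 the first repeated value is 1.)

53

1483 = (2,0,2,7)_9 → 2² + 0² + 2² + 7² = 57
57 = (6,3)_9 → 6² + 3² = 45
45 = (5,0)_9 → 5² + 0² = 25
25 = (2,7)_9 → 2² + 7² = 53
53 = (5,8)_9 → 5² + 8² = 89
89 = (1,0,8)_9 → 1² + 0² + 8² = 65
65 = (7,2)_9 → 7² + 2² = 53  — 53 already appeared earlier.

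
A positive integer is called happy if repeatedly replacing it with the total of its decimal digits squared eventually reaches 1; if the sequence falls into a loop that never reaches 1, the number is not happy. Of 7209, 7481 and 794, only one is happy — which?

7209: 7209 → 134 → 26 → 40 → 16 → 37 → 58 → 89 → 145 → 42 → 20 → 4 → 16  — repeats 16 (not happy)
7481: 7481 → 130 → 10 → 1  — reaches 1 (happy)
794: 794 → 146 → 53 → 34 → 25 → 29 → 85 → 89 → 145 → 42 → 20 → 4 → 16 → 37 → 58 → 89  — repeats 89 (not happy)

7481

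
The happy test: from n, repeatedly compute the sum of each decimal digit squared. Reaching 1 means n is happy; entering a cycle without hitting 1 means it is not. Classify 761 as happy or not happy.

happy

761 → 7² + 6² + 1² = 86
86 → 8² + 6² = 100
100 → 1² + 0² + 0² = 1  — reached 1.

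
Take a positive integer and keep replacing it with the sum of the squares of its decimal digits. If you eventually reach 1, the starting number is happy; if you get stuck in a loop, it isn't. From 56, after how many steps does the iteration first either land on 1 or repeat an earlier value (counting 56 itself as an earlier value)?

56 → 5² + 6² = 61
61 → 6² + 1² = 37
37 → 3² + 7² = 58
58 → 5² + 8² = 89
89 → 8² + 9² = 145
145 → 1² + 4² + 5² = 42
42 → 4² + 2² = 20
20 → 2² + 0² = 4
4 → 4² = 16
16 → 1² + 6² = 37  — 37 repeats.
That took 10 steps.

10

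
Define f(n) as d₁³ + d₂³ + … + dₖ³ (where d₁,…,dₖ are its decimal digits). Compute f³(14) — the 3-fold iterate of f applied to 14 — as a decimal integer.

92

14 → 1³ + 4³ = 65
65 → 6³ + 5³ = 341
341 → 3³ + 4³ + 1³ = 92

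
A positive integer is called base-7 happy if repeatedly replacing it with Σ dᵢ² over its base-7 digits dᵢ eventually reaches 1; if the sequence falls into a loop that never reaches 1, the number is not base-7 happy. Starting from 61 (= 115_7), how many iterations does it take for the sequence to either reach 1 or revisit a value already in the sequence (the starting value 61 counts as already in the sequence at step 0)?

3

61 = (1,1,5)_7 → 1² + 1² + 5² = 27
27 = (3,6)_7 → 3² + 6² = 45
45 = (6,3)_7 → 6² + 3² = 45  — 45 repeats.
That took 3 steps.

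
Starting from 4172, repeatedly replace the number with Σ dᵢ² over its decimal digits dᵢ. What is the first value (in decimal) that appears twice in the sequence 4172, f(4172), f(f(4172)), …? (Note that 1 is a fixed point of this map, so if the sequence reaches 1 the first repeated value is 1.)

4172 → 4² + 1² + 7² + 2² = 16 + 1 + 49 + 4 = 70
70 → 7² + 0² = 49 + 0 = 49
49 → 4² + 9² = 16 + 81 = 97
97 → 9² + 7² = 81 + 49 = 130
130 → 1² + 3² + 0² = 1 + 9 + 0 = 10
10 → 1² + 0² = 1 + 0 = 1  — reached the fixed point 1.
1 → 1, so 1 is the first repeated value.

1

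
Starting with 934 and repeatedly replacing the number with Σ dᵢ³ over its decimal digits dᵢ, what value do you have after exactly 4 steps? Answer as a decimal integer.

934 → 9³ + 3³ + 4³ = 729 + 27 + 64 = 820
820 → 8³ + 2³ + 0³ = 512 + 8 + 0 = 520
520 → 5³ + 2³ + 0³ = 125 + 8 + 0 = 133
133 → 1³ + 3³ + 3³ = 1 + 27 + 27 = 55

55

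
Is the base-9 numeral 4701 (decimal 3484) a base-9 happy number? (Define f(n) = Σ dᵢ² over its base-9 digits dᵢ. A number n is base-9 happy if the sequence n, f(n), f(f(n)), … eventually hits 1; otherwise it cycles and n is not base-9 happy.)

not base-9 happy

3484 = (4,7,0,1)_9 → 4² + 7² + 0² + 1² = 16 + 49 + 0 + 1 = 66
66 = (7,3)_9 → 7² + 3² = 49 + 9 = 58
58 = (6,4)_9 → 6² + 4² = 36 + 16 = 52
52 = (5,7)_9 → 5² + 7² = 25 + 49 = 74
74 = (8,2)_9 → 8² + 2² = 64 + 4 = 68
68 = (7,5)_9 → 7² + 5² = 49 + 25 = 74  — 74 already seen; the sequence cycles without reaching 1.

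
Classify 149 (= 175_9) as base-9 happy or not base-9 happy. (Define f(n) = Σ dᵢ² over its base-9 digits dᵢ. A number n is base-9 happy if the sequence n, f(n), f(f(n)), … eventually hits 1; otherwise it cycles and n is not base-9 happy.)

149 = (1,7,5)_9 → 75
75 = (8,3)_9 → 73
73 = (8,1)_9 → 65
65 = (7,2)_9 → 53
53 = (5,8)_9 → 89
89 = (1,0,8)_9 → 65  — 65 already seen; the sequence cycles without reaching 1.

not base-9 happy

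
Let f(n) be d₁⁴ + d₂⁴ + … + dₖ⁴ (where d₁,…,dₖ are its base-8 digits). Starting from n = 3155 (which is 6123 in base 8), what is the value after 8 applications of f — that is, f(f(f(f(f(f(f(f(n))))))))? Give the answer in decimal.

1552

3155 = (6,1,2,3)_8 → 1394
1394 = (2,5,6,2)_8 → 1953
1953 = (3,6,4,1)_8 → 1634
1634 = (3,1,4,2)_8 → 354
354 = (5,4,2)_8 → 897
897 = (1,6,0,1)_8 → 1298
1298 = (2,4,2,2)_8 → 304
304 = (4,6,0)_8 → 1552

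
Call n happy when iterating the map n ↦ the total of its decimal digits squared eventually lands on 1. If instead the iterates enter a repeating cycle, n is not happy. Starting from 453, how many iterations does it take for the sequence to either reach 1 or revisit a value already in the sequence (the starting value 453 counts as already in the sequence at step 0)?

13

453 → 4² + 5² + 3² = 50
50 → 5² + 0² = 25
25 → 2² + 5² = 29
29 → 2² + 9² = 85
85 → 8² + 5² = 89
89 → 8² + 9² = 145
145 → 1² + 4² + 5² = 42
42 → 4² + 2² = 20
20 → 2² + 0² = 4
4 → 4² = 16
16 → 1² + 6² = 37
37 → 3² + 7² = 58
58 → 5² + 8² = 89  — 89 repeats.
That took 13 steps.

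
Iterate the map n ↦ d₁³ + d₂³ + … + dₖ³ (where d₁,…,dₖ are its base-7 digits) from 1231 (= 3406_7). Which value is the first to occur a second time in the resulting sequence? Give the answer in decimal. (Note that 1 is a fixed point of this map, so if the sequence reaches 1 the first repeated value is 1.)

1

1231 = (3,4,0,6)_7 → 3³ + 4³ + 0³ + 6³ = 27 + 64 + 0 + 216 = 307
307 = (6,1,6)_7 → 6³ + 1³ + 6³ = 216 + 1 + 216 = 433
433 = (1,1,5,6)_7 → 1³ + 1³ + 5³ + 6³ = 1 + 1 + 125 + 216 = 343
343 = (1,0,0,0)_7 → 1³ + 0³ + 0³ + 0³ = 1 + 0 + 0 + 0 = 1  — reached the fixed point 1.
1 → 1, so 1 is the first repeated value.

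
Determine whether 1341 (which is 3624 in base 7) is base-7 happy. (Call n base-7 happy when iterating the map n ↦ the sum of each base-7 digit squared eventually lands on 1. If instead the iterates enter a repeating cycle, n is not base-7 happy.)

1341 = (3,6,2,4)_7 → 3² + 6² + 2² + 4² = 65
65 = (1,2,2)_7 → 1² + 2² + 2² = 9
9 = (1,2)_7 → 1² + 2² = 5
5 = (5)_7 → 5² = 25
25 = (3,4)_7 → 3² + 4² = 25  — 25 already seen; the sequence cycles without reaching 1.

not base-7 happy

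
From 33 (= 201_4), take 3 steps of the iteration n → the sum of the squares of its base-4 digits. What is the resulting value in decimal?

33 = (2,0,1)_4 → 5
5 = (1,1)_4 → 2
2 = (2)_4 → 4

4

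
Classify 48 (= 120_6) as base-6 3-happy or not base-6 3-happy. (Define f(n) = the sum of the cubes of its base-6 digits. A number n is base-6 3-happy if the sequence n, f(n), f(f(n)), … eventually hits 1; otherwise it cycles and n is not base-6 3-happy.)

not base-6 3-happy

48 = (1,2,0)_6 → 1³ + 2³ + 0³ = 1 + 8 + 0 = 9
9 = (1,3)_6 → 1³ + 3³ = 1 + 27 = 28
28 = (4,4)_6 → 4³ + 4³ = 64 + 64 = 128
128 = (3,3,2)_6 → 3³ + 3³ + 2³ = 27 + 27 + 8 = 62
62 = (1,4,2)_6 → 1³ + 4³ + 2³ = 1 + 64 + 8 = 73
73 = (2,0,1)_6 → 2³ + 0³ + 1³ = 8 + 0 + 1 = 9  — 9 already seen; the sequence cycles without reaching 1.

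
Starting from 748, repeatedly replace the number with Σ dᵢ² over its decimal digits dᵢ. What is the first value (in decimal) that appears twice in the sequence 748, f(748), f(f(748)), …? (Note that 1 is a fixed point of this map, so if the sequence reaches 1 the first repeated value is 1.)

1

748 → 129
129 → 86
86 → 100
100 → 1  — reached the fixed point 1.
1 → 1, so 1 is the first repeated value.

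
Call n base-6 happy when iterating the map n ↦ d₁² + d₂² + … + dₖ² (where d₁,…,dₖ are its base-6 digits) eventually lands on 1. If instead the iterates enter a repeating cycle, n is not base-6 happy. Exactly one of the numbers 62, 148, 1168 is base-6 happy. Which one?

1168

62: 62 → 21 → 18 → 9 → 10 → 17 → 29 → 41 → 26 → 20 → 13 → 5 → 25 → 17  — repeats 17 (not base-6 happy)
148: 148 → 32 → 29 → 41 → 26 → 20 → 13 → 5 → 25 → 17 → 29  — repeats 29 (not base-6 happy)
1168: 1168 → 49 → 6 → 1  — reaches 1 (base-6 happy)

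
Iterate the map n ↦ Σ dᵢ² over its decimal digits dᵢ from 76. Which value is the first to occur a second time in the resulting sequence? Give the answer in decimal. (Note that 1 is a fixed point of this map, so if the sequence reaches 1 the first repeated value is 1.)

89

76 → 7² + 6² = 85
85 → 8² + 5² = 89
89 → 8² + 9² = 145
145 → 1² + 4² + 5² = 42
42 → 4² + 2² = 20
20 → 2² + 0² = 4
4 → 4² = 16
16 → 1² + 6² = 37
37 → 3² + 7² = 58
58 → 5² + 8² = 89  — 89 already appeared earlier.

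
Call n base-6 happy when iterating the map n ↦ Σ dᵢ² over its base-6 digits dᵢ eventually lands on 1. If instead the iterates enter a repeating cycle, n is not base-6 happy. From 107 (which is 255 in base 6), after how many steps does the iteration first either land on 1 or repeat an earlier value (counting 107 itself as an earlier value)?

107 = (2,5,5)_6 → 2² + 5² + 5² = 4 + 25 + 25 = 54
54 = (1,3,0)_6 → 1² + 3² + 0² = 1 + 9 + 0 = 10
10 = (1,4)_6 → 1² + 4² = 1 + 16 = 17
17 = (2,5)_6 → 2² + 5² = 4 + 25 = 29
29 = (4,5)_6 → 4² + 5² = 16 + 25 = 41
41 = (1,0,5)_6 → 1² + 0² + 5² = 1 + 0 + 25 = 26
26 = (4,2)_6 → 4² + 2² = 16 + 4 = 20
20 = (3,2)_6 → 3² + 2² = 9 + 4 = 13
13 = (2,1)_6 → 2² + 1² = 4 + 1 = 5
5 = (5)_6 → 5² = 25
25 = (4,1)_6 → 4² + 1² = 16 + 1 = 17  — 17 repeats.
That took 11 steps.

11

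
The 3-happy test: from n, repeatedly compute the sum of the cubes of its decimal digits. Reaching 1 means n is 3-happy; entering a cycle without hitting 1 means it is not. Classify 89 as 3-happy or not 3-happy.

not 3-happy

89 → 8³ + 9³ = 1241
1241 → 1³ + 2³ + 4³ + 1³ = 74
74 → 7³ + 4³ = 407
407 → 4³ + 0³ + 7³ = 407  — 407 already seen; the sequence cycles without reaching 1.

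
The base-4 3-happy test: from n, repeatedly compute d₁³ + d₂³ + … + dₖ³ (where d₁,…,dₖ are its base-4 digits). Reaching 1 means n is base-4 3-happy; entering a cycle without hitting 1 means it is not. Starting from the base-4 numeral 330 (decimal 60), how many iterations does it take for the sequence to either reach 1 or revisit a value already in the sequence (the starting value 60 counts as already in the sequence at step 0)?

60 = (3,3,0)_4 → 3³ + 3³ + 0³ = 27 + 27 + 0 = 54
54 = (3,1,2)_4 → 3³ + 1³ + 2³ = 27 + 1 + 8 = 36
36 = (2,1,0)_4 → 2³ + 1³ + 0³ = 8 + 1 + 0 = 9
9 = (2,1)_4 → 2³ + 1³ = 8 + 1 = 9  — 9 repeats.
That took 4 steps.

4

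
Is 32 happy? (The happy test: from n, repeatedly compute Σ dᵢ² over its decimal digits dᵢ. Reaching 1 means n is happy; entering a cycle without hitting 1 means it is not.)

32 → 3² + 2² = 9 + 4 = 13
13 → 1² + 3² = 1 + 9 = 10
10 → 1² + 0² = 1 + 0 = 1  — reached 1.

happy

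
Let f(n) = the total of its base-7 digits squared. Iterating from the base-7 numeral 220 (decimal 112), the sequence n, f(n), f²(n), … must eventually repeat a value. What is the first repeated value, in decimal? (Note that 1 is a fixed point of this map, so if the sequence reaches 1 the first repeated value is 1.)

112 = (2,2,0)_7 → 2² + 2² + 0² = 8
8 = (1,1)_7 → 1² + 1² = 2
2 = (2)_7 → 2² = 4
4 = (4)_7 → 4² = 16
16 = (2,2)_7 → 2² + 2² = 8  — 8 already appeared earlier.

8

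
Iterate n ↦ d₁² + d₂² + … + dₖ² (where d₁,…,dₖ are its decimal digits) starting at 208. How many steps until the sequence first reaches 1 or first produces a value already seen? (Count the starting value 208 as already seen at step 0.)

208 → 2² + 0² + 8² = 68
68 → 6² + 8² = 100
100 → 1² + 0² + 0² = 1  — reached 1.
That took 3 steps.

3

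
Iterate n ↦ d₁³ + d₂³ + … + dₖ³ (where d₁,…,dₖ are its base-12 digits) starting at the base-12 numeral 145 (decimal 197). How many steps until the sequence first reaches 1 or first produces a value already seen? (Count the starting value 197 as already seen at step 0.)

197 = (1,4,5)_12 → 1³ + 4³ + 5³ = 190
190 = (1,3,10)_12 → 1³ + 3³ + 10³ = 1028
1028 = (7,1,8)_12 → 7³ + 1³ + 8³ = 856
856 = (5,11,4)_12 → 5³ + 11³ + 4³ = 1520
1520 = (10,6,8)_12 → 10³ + 6³ + 8³ = 1728
1728 = (1,0,0,0)_12 → 1³ + 0³ + 0³ + 0³ = 1  — reached 1.
That took 6 steps.

6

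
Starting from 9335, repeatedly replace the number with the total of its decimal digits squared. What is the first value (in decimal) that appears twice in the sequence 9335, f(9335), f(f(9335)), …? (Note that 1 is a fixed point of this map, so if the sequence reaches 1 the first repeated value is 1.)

89

9335 → 9² + 3² + 3² + 5² = 124
124 → 1² + 2² + 4² = 21
21 → 2² + 1² = 5
5 → 5² = 25
25 → 2² + 5² = 29
29 → 2² + 9² = 85
85 → 8² + 5² = 89
89 → 8² + 9² = 145
145 → 1² + 4² + 5² = 42
42 → 4² + 2² = 20
20 → 2² + 0² = 4
4 → 4² = 16
16 → 1² + 6² = 37
37 → 3² + 7² = 58
58 → 5² + 8² = 89  — 89 already appeared earlier.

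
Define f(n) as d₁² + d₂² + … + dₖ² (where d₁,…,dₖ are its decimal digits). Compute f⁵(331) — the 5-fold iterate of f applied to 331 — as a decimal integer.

331 → 3² + 3² + 1² = 19
19 → 1² + 9² = 82
82 → 8² + 2² = 68
68 → 6² + 8² = 100
100 → 1² + 0² + 0² = 1

1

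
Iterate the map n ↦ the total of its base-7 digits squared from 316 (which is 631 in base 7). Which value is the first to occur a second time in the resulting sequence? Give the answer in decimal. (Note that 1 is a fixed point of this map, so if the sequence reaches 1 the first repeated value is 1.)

316 = (6,3,1)_7 → 6² + 3² + 1² = 46
46 = (6,4)_7 → 6² + 4² = 52
52 = (1,0,3)_7 → 1² + 0² + 3² = 10
10 = (1,3)_7 → 1² + 3² = 10  — 10 already appeared earlier.

10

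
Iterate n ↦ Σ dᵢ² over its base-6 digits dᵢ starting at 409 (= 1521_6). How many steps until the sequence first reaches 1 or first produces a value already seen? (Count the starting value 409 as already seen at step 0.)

409 = (1,5,2,1)_6 → 1² + 5² + 2² + 1² = 31
31 = (5,1)_6 → 5² + 1² = 26
26 = (4,2)_6 → 4² + 2² = 20
20 = (3,2)_6 → 3² + 2² = 13
13 = (2,1)_6 → 2² + 1² = 5
5 = (5)_6 → 5² = 25
25 = (4,1)_6 → 4² + 1² = 17
17 = (2,5)_6 → 2² + 5² = 29
29 = (4,5)_6 → 4² + 5² = 41
41 = (1,0,5)_6 → 1² + 0² + 5² = 26  — 26 repeats.
That took 10 steps.

10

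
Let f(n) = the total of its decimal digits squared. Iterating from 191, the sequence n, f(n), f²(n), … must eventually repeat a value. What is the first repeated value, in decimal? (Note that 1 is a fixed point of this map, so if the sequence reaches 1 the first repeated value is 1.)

191 → 1² + 9² + 1² = 83
83 → 8² + 3² = 73
73 → 7² + 3² = 58
58 → 5² + 8² = 89
89 → 8² + 9² = 145
145 → 1² + 4² + 5² = 42
42 → 4² + 2² = 20
20 → 2² + 0² = 4
4 → 4² = 16
16 → 1² + 6² = 37
37 → 3² + 7² = 58  — 58 already appeared earlier.

58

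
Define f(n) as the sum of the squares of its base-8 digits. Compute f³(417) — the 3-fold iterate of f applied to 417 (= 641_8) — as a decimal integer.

417 = (6,4,1)_8 → 53
53 = (6,5)_8 → 61
61 = (7,5)_8 → 74

74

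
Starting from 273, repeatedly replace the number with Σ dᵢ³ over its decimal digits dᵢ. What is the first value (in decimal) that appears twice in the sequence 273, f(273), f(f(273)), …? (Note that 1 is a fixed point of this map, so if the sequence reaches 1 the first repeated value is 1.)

153

273 → 2³ + 7³ + 3³ = 8 + 343 + 27 = 378
378 → 3³ + 7³ + 8³ = 27 + 343 + 512 = 882
882 → 8³ + 8³ + 2³ = 512 + 512 + 8 = 1032
1032 → 1³ + 0³ + 3³ + 2³ = 1 + 0 + 27 + 8 = 36
36 → 3³ + 6³ = 27 + 216 = 243
243 → 2³ + 4³ + 3³ = 8 + 64 + 27 = 99
99 → 9³ + 9³ = 729 + 729 = 1458
1458 → 1³ + 4³ + 5³ + 8³ = 1 + 64 + 125 + 512 = 702
702 → 7³ + 0³ + 2³ = 343 + 0 + 8 = 351
351 → 3³ + 5³ + 1³ = 27 + 125 + 1 = 153
153 → 1³ + 5³ + 3³ = 1 + 125 + 27 = 153  — 153 already appeared earlier.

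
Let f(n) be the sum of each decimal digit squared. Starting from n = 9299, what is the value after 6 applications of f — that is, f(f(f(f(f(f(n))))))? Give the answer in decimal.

40

9299 → 9² + 2² + 9² + 9² = 247
247 → 2² + 4² + 7² = 69
69 → 6² + 9² = 117
117 → 1² + 1² + 7² = 51
51 → 5² + 1² = 26
26 → 2² + 6² = 40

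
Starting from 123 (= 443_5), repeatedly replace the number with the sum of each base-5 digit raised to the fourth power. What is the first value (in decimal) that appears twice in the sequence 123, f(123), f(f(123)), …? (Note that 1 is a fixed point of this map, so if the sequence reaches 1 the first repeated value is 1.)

123 = (4,4,3)_5 → 4⁴ + 4⁴ + 3⁴ = 256 + 256 + 81 = 593
593 = (4,3,3,3)_5 → 4⁴ + 3⁴ + 3⁴ + 3⁴ = 256 + 81 + 81 + 81 = 499
499 = (3,4,4,4)_5 → 3⁴ + 4⁴ + 4⁴ + 4⁴ = 81 + 256 + 256 + 256 = 849
849 = (1,1,3,4,4)_5 → 1⁴ + 1⁴ + 3⁴ + 4⁴ + 4⁴ = 1 + 1 + 81 + 256 + 256 = 595
595 = (4,3,4,0)_5 → 4⁴ + 3⁴ + 4⁴ + 0⁴ = 256 + 81 + 256 + 0 = 593  — 593 already appeared earlier.

593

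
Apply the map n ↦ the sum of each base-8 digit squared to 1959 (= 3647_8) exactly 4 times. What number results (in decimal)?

1959 = (3,6,4,7)_8 → 110
110 = (1,5,6)_8 → 62
62 = (7,6)_8 → 85
85 = (1,2,5)_8 → 30

30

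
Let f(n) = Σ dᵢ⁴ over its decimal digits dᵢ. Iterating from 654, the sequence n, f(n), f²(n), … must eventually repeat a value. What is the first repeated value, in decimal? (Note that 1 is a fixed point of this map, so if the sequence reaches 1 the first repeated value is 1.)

2178

654 → 6⁴ + 5⁴ + 4⁴ = 1296 + 625 + 256 = 2177
2177 → 2⁴ + 1⁴ + 7⁴ + 7⁴ = 16 + 1 + 2401 + 2401 = 4819
4819 → 4⁴ + 8⁴ + 1⁴ + 9⁴ = 256 + 4096 + 1 + 6561 = 10914
10914 → 1⁴ + 0⁴ + 9⁴ + 1⁴ + 4⁴ = 1 + 0 + 6561 + 1 + 256 = 6819
6819 → 6⁴ + 8⁴ + 1⁴ + 9⁴ = 1296 + 4096 + 1 + 6561 = 11954
11954 → 1⁴ + 1⁴ + 9⁴ + 5⁴ + 4⁴ = 1 + 1 + 6561 + 625 + 256 = 7444
7444 → 7⁴ + 4⁴ + 4⁴ + 4⁴ = 2401 + 256 + 256 + 256 = 3169
3169 → 3⁴ + 1⁴ + 6⁴ + 9⁴ = 81 + 1 + 1296 + 6561 = 7939
7939 → 7⁴ + 9⁴ + 3⁴ + 9⁴ = 2401 + 6561 + 81 + 6561 = 15604
15604 → 1⁴ + 5⁴ + 6⁴ + 0⁴ + 4⁴ = 1 + 625 + 1296 + 0 + 256 = 2178
2178 → 2⁴ + 1⁴ + 7⁴ + 8⁴ = 16 + 1 + 2401 + 4096 = 6514
6514 → 6⁴ + 5⁴ + 1⁴ + 4⁴ = 1296 + 625 + 1 + 256 = 2178  — 2178 already appeared earlier.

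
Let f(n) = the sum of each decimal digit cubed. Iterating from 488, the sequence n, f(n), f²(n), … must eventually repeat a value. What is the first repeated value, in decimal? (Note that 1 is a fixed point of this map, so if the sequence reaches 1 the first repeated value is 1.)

488 → 4³ + 8³ + 8³ = 1088
1088 → 1³ + 0³ + 8³ + 8³ = 1025
1025 → 1³ + 0³ + 2³ + 5³ = 134
134 → 1³ + 3³ + 4³ = 92
92 → 9³ + 2³ = 737
737 → 7³ + 3³ + 7³ = 713
713 → 7³ + 1³ + 3³ = 371
371 → 3³ + 7³ + 1³ = 371  — 371 already appeared earlier.

371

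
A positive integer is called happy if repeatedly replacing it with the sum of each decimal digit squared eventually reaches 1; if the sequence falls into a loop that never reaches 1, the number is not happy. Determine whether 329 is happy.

329 → 3² + 2² + 9² = 94
94 → 9² + 4² = 97
97 → 9² + 7² = 130
130 → 1² + 3² + 0² = 10
10 → 1² + 0² = 1  — reached 1.

happy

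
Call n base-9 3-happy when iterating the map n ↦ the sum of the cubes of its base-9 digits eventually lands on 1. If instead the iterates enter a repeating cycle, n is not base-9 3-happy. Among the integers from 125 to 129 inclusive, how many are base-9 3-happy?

1

125: 125 → 577 → 345 → 99 → 9 → 1  (reaches 1)
126: 126 → 126  (repeats 126)
127: 127 → 127  (repeats 127)
128: 128 → 134 → 638 → 1198 → 470 → 476 → 980 → 540 → 432 → 152 → 856 → 128  (repeats 128)
129: 129 → 153 → 513 → 243 → 27 → 27  (repeats 27)
base-9 3-happy: 125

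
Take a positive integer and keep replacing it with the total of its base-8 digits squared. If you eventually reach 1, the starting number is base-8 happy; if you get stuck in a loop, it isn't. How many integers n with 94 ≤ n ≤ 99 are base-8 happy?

94: 94 → 46 → 61 → 74 → 6 → 36 → 32 → 16 → 4 → 16  — not base-8 happy
95: 95 → 59 → 58 → 53 → 61 → 74 → 6 → 36 → 32 → 16 → 4 → 16  — not base-8 happy
96: 96 → 17 → 5 → 25 → 10 → 5  — not base-8 happy
97: 97 → 18 → 8 → 1  — base-8 happy
98: 98 → 21 → 29 → 34 → 20 → 20  — not base-8 happy
99: 99 → 26 → 13 → 26  — not base-8 happy
base-8 happy: 97

1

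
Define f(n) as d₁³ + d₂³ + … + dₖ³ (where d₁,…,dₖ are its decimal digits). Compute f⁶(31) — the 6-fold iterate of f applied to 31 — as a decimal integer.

133

31 → 3³ + 1³ = 28
28 → 2³ + 8³ = 520
520 → 5³ + 2³ + 0³ = 133
133 → 1³ + 3³ + 3³ = 55
55 → 5³ + 5³ = 250
250 → 2³ + 5³ + 0³ = 133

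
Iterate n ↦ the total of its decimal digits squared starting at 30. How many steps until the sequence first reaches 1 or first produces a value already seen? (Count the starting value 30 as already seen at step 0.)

13

30 → 3² + 0² = 9
9 → 9² = 81
81 → 8² + 1² = 65
65 → 6² + 5² = 61
61 → 6² + 1² = 37
37 → 3² + 7² = 58
58 → 5² + 8² = 89
89 → 8² + 9² = 145
145 → 1² + 4² + 5² = 42
42 → 4² + 2² = 20
20 → 2² + 0² = 4
4 → 4² = 16
16 → 1² + 6² = 37  — 37 repeats.
That took 13 steps.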